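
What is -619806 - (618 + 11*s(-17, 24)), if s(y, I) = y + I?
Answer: -620501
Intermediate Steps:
s(y, I) = I + y
-619806 - (618 + 11*s(-17, 24)) = -619806 - (618 + 11*(24 - 17)) = -619806 - (618 + 11*7) = -619806 - (618 + 77) = -619806 - 1*695 = -619806 - 695 = -620501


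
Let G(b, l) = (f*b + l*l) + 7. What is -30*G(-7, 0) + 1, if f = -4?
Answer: -1049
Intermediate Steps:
G(b, l) = 7 + l² - 4*b (G(b, l) = (-4*b + l*l) + 7 = (-4*b + l²) + 7 = (l² - 4*b) + 7 = 7 + l² - 4*b)
-30*G(-7, 0) + 1 = -30*(7 + 0² - 4*(-7)) + 1 = -30*(7 + 0 + 28) + 1 = -30*35 + 1 = -1050 + 1 = -1049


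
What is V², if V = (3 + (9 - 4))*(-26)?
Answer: 43264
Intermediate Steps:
V = -208 (V = (3 + 5)*(-26) = 8*(-26) = -208)
V² = (-208)² = 43264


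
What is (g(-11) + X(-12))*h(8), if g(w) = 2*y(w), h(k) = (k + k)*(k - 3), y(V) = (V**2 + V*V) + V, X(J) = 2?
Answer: 37120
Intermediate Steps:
y(V) = V + 2*V**2 (y(V) = (V**2 + V**2) + V = 2*V**2 + V = V + 2*V**2)
h(k) = 2*k*(-3 + k) (h(k) = (2*k)*(-3 + k) = 2*k*(-3 + k))
g(w) = 2*w*(1 + 2*w) (g(w) = 2*(w*(1 + 2*w)) = 2*w*(1 + 2*w))
(g(-11) + X(-12))*h(8) = (2*(-11)*(1 + 2*(-11)) + 2)*(2*8*(-3 + 8)) = (2*(-11)*(1 - 22) + 2)*(2*8*5) = (2*(-11)*(-21) + 2)*80 = (462 + 2)*80 = 464*80 = 37120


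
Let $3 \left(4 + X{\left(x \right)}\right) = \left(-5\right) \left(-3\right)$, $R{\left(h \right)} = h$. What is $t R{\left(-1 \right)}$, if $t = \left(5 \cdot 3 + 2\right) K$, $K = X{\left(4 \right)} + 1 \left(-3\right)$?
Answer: $34$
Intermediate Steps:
$X{\left(x \right)} = 1$ ($X{\left(x \right)} = -4 + \frac{\left(-5\right) \left(-3\right)}{3} = -4 + \frac{1}{3} \cdot 15 = -4 + 5 = 1$)
$K = -2$ ($K = 1 + 1 \left(-3\right) = 1 - 3 = -2$)
$t = -34$ ($t = \left(5 \cdot 3 + 2\right) \left(-2\right) = \left(15 + 2\right) \left(-2\right) = 17 \left(-2\right) = -34$)
$t R{\left(-1 \right)} = \left(-34\right) \left(-1\right) = 34$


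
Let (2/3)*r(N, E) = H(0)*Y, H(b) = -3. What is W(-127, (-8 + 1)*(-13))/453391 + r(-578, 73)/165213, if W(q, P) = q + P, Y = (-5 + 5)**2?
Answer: -36/453391 ≈ -7.9402e-5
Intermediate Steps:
Y = 0 (Y = 0**2 = 0)
W(q, P) = P + q
r(N, E) = 0 (r(N, E) = 3*(-3*0)/2 = (3/2)*0 = 0)
W(-127, (-8 + 1)*(-13))/453391 + r(-578, 73)/165213 = ((-8 + 1)*(-13) - 127)/453391 + 0/165213 = (-7*(-13) - 127)*(1/453391) + 0*(1/165213) = (91 - 127)*(1/453391) + 0 = -36*1/453391 + 0 = -36/453391 + 0 = -36/453391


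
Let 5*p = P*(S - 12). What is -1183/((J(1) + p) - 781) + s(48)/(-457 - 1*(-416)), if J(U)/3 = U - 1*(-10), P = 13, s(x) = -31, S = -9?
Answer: 366918/164533 ≈ 2.2301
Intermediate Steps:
J(U) = 30 + 3*U (J(U) = 3*(U - 1*(-10)) = 3*(U + 10) = 3*(10 + U) = 30 + 3*U)
p = -273/5 (p = (13*(-9 - 12))/5 = (13*(-21))/5 = (⅕)*(-273) = -273/5 ≈ -54.600)
-1183/((J(1) + p) - 781) + s(48)/(-457 - 1*(-416)) = -1183/(((30 + 3*1) - 273/5) - 781) - 31/(-457 - 1*(-416)) = -1183/(((30 + 3) - 273/5) - 781) - 31/(-457 + 416) = -1183/((33 - 273/5) - 781) - 31/(-41) = -1183/(-108/5 - 781) - 31*(-1/41) = -1183/(-4013/5) + 31/41 = -1183*(-5/4013) + 31/41 = 5915/4013 + 31/41 = 366918/164533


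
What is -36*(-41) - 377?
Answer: 1099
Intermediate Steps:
-36*(-41) - 377 = 1476 - 377 = 1099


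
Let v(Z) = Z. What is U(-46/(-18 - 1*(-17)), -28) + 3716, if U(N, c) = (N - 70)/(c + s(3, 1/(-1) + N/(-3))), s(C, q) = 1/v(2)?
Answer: 204428/55 ≈ 3716.9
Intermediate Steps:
s(C, q) = ½ (s(C, q) = 1/2 = ½)
U(N, c) = (-70 + N)/(½ + c) (U(N, c) = (N - 70)/(c + ½) = (-70 + N)/(½ + c))
U(-46/(-18 - 1*(-17)), -28) + 3716 = 2*(-70 - 46/(-18 - 1*(-17)))/(1 + 2*(-28)) + 3716 = 2*(-70 - 46/(-18 + 17))/(1 - 56) + 3716 = 2*(-70 - 46/(-1))/(-55) + 3716 = 2*(-1/55)*(-70 - 46*(-1)) + 3716 = 2*(-1/55)*(-70 + 46) + 3716 = 2*(-1/55)*(-24) + 3716 = 48/55 + 3716 = 204428/55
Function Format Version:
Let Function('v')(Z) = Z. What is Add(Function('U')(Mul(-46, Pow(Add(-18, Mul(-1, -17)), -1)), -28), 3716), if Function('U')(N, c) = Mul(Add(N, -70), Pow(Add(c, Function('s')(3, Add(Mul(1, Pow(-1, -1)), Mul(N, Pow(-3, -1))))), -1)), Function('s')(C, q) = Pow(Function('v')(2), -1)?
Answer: Rational(204428, 55) ≈ 3716.9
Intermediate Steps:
Function('s')(C, q) = Rational(1, 2) (Function('s')(C, q) = Pow(2, -1) = Rational(1, 2))
Function('U')(N, c) = Mul(Pow(Add(Rational(1, 2), c), -1), Add(-70, N)) (Function('U')(N, c) = Mul(Add(N, -70), Pow(Add(c, Rational(1, 2)), -1)) = Mul(Add(-70, N), Pow(Add(Rational(1, 2), c), -1)) = Mul(Pow(Add(Rational(1, 2), c), -1), Add(-70, N)))
Add(Function('U')(Mul(-46, Pow(Add(-18, Mul(-1, -17)), -1)), -28), 3716) = Add(Mul(2, Pow(Add(1, Mul(2, -28)), -1), Add(-70, Mul(-46, Pow(Add(-18, Mul(-1, -17)), -1)))), 3716) = Add(Mul(2, Pow(Add(1, -56), -1), Add(-70, Mul(-46, Pow(Add(-18, 17), -1)))), 3716) = Add(Mul(2, Pow(-55, -1), Add(-70, Mul(-46, Pow(-1, -1)))), 3716) = Add(Mul(2, Rational(-1, 55), Add(-70, Mul(-46, -1))), 3716) = Add(Mul(2, Rational(-1, 55), Add(-70, 46)), 3716) = Add(Mul(2, Rational(-1, 55), -24), 3716) = Add(Rational(48, 55), 3716) = Rational(204428, 55)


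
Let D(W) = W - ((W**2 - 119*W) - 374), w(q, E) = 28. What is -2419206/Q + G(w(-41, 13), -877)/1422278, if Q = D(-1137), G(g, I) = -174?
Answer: 1720267426989/1016100293065 ≈ 1.6930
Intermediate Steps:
D(W) = 374 - W**2 + 120*W (D(W) = W - (-374 + W**2 - 119*W) = W + (374 - W**2 + 119*W) = 374 - W**2 + 120*W)
Q = -1428835 (Q = 374 - 1*(-1137)**2 + 120*(-1137) = 374 - 1*1292769 - 136440 = 374 - 1292769 - 136440 = -1428835)
-2419206/Q + G(w(-41, 13), -877)/1422278 = -2419206/(-1428835) - 174/1422278 = -2419206*(-1/1428835) - 174*1/1422278 = 2419206/1428835 - 87/711139 = 1720267426989/1016100293065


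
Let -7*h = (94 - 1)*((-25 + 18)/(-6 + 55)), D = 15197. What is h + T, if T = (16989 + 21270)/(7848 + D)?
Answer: 4017876/1129205 ≈ 3.5581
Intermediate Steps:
h = 93/49 (h = -(94 - 1)*(-25 + 18)/(-6 + 55)/7 = -93*(-7/49)/7 = -93*(-7*1/49)/7 = -93*(-1)/(7*7) = -1/7*(-93/7) = 93/49 ≈ 1.8980)
T = 38259/23045 (T = (16989 + 21270)/(7848 + 15197) = 38259/23045 ≈ 1.6602)
h + T = 93/49 + 38259/23045 = 4017876/1129205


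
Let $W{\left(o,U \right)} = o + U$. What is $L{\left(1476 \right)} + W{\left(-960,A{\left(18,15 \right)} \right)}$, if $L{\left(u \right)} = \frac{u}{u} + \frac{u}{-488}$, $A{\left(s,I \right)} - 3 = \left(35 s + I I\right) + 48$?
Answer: $- \frac{6835}{122} \approx -56.025$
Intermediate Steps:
$A{\left(s,I \right)} = 51 + I^{2} + 35 s$ ($A{\left(s,I \right)} = 3 + \left(\left(35 s + I I\right) + 48\right) = 3 + \left(\left(35 s + I^{2}\right) + 48\right) = 3 + \left(\left(I^{2} + 35 s\right) + 48\right) = 3 + \left(48 + I^{2} + 35 s\right) = 51 + I^{2} + 35 s$)
$W{\left(o,U \right)} = U + o$
$L{\left(u \right)} = 1 - \frac{u}{488}$ ($L{\left(u \right)} = 1 + u \left(- \frac{1}{488}\right) = 1 - \frac{u}{488}$)
$L{\left(1476 \right)} + W{\left(-960,A{\left(18,15 \right)} \right)} = \left(1 - \frac{369}{122}\right) + \left(\left(51 + 15^{2} + 35 \cdot 18\right) - 960\right) = \left(1 - \frac{369}{122}\right) + \left(\left(51 + 225 + 630\right) - 960\right) = - \frac{247}{122} + \left(906 - 960\right) = - \frac{247}{122} - 54 = - \frac{6835}{122}$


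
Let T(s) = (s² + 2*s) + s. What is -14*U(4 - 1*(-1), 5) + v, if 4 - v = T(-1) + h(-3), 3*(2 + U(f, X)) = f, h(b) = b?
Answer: 41/3 ≈ 13.667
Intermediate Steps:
T(s) = s² + 3*s
U(f, X) = -2 + f/3
v = 9 (v = 4 - (-(3 - 1) - 3) = 4 - (-1*2 - 3) = 4 - (-2 - 3) = 4 - 1*(-5) = 4 + 5 = 9)
-14*U(4 - 1*(-1), 5) + v = -14*(-2 + (4 - 1*(-1))/3) + 9 = -14*(-2 + (4 + 1)/3) + 9 = -14*(-2 + (⅓)*5) + 9 = -14*(-2 + 5/3) + 9 = -14*(-⅓) + 9 = 14/3 + 9 = 41/3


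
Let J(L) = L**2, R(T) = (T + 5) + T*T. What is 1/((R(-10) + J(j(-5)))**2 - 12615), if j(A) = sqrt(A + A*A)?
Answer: 1/610 ≈ 0.0016393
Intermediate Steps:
R(T) = 5 + T + T**2 (R(T) = (5 + T) + T**2 = 5 + T + T**2)
j(A) = sqrt(A + A**2)
1/((R(-10) + J(j(-5)))**2 - 12615) = 1/(((5 - 10 + (-10)**2) + (sqrt(-5*(1 - 5)))**2)**2 - 12615) = 1/(((5 - 10 + 100) + (sqrt(-5*(-4)))**2)**2 - 12615) = 1/((95 + (sqrt(20))**2)**2 - 12615) = 1/((95 + (2*sqrt(5))**2)**2 - 12615) = 1/((95 + 20)**2 - 12615) = 1/(115**2 - 12615) = 1/(13225 - 12615) = 1/610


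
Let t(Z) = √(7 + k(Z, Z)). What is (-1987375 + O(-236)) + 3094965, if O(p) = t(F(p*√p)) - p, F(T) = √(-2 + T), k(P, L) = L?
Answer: 1107826 + √(7 + √2*√(-1 - 236*I*√59)) ≈ 1.1078e+6 - 2.8092*I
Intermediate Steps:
t(Z) = √(7 + Z)
O(p) = √(7 + √(-2 + p^(3/2))) - p (O(p) = √(7 + √(-2 + p*√p)) - p = √(7 + √(-2 + p^(3/2))) - p)
(-1987375 + O(-236)) + 3094965 = (-1987375 + (√(7 + √(-2 + (-236)^(3/2))) - 1*(-236))) + 3094965 = (-1987375 + (√(7 + √(-2 - 472*I*√59)) + 236)) + 3094965 = (-1987375 + (236 + √(7 + √(-2 - 472*I*√59)))) + 3094965 = (-1987139 + √(7 + √(-2 - 472*I*√59))) + 3094965 = 1107826 + √(7 + √(-2 - 472*I*√59))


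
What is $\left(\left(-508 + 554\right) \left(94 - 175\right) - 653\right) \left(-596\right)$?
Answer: $2609884$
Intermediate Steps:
$\left(\left(-508 + 554\right) \left(94 - 175\right) - 653\right) \left(-596\right) = \left(46 \left(-81\right) - 653\right) \left(-596\right) = \left(-3726 - 653\right) \left(-596\right) = \left(-4379\right) \left(-596\right) = 2609884$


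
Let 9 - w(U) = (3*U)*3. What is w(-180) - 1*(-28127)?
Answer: 29756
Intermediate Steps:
w(U) = 9 - 9*U (w(U) = 9 - 3*U*3 = 9 - 9*U)
w(-180) - 1*(-28127) = (9 - 9*(-180)) - 1*(-28127) = (9 + 1620) + 28127 = 1629 + 28127 = 29756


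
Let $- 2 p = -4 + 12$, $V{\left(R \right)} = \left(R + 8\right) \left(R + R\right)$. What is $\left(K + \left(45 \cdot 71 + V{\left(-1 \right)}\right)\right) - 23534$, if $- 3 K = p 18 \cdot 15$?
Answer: $-19993$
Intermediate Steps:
$V{\left(R \right)} = 2 R \left(8 + R\right)$ ($V{\left(R \right)} = \left(8 + R\right) 2 R = 2 R \left(8 + R\right)$)
$p = -4$ ($p = - \frac{-4 + 12}{2} = \left(- \frac{1}{2}\right) 8 = -4$)
$K = 360$ ($K = - \frac{\left(-4\right) 18 \cdot 15}{3} = - \frac{\left(-72\right) 15}{3} = \left(- \frac{1}{3}\right) \left(-1080\right) = 360$)
$\left(K + \left(45 \cdot 71 + V{\left(-1 \right)}\right)\right) - 23534 = \left(360 + \left(45 \cdot 71 + 2 \left(-1\right) \left(8 - 1\right)\right)\right) - 23534 = \left(360 + \left(3195 + 2 \left(-1\right) 7\right)\right) - 23534 = \left(360 + \left(3195 - 14\right)\right) - 23534 = \left(360 + 3181\right) - 23534 = 3541 - 23534 = -19993$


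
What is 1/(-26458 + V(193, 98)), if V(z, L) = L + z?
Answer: -1/26167 ≈ -3.8216e-5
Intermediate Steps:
1/(-26458 + V(193, 98)) = 1/(-26458 + (98 + 193)) = 1/(-26458 + 291) = 1/(-26167) = -1/26167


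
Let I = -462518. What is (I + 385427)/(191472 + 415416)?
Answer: -25697/202296 ≈ -0.12703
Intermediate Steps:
(I + 385427)/(191472 + 415416) = (-462518 + 385427)/(191472 + 415416) = -77091/606888 = -77091*1/606888 = -25697/202296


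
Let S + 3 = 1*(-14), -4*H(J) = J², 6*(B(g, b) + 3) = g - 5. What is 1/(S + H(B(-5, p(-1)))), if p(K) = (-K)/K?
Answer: -9/202 ≈ -0.044554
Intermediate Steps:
p(K) = -1
B(g, b) = -23/6 + g/6 (B(g, b) = -3 + (g - 5)/6 = -3 + (-5 + g)/6 = -3 + (-⅚ + g/6) = -23/6 + g/6)
H(J) = -J²/4
S = -17 (S = -3 + 1*(-14) = -3 - 14 = -17)
1/(S + H(B(-5, p(-1)))) = 1/(-17 - (-23/6 + (⅙)*(-5))²/4) = 1/(-17 - (-23/6 - ⅚)²/4) = 1/(-17 - (-14/3)²/4) = 1/(-17 - ¼*196/9) = 1/(-17 - 49/9) = 1/(-202/9) = -9/202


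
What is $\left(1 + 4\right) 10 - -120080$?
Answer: $120130$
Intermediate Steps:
$\left(1 + 4\right) 10 - -120080 = 5 \cdot 10 + 120080 = 50 + 120080 = 120130$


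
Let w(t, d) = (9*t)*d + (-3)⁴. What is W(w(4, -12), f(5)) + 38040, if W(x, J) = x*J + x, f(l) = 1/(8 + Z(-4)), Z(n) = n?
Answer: 150405/4 ≈ 37601.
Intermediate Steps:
w(t, d) = 81 + 9*d*t (w(t, d) = 9*d*t + 81 = 81 + 9*d*t)
f(l) = ¼ (f(l) = 1/(8 - 4) = 1/4 = ¼)
W(x, J) = x + J*x (W(x, J) = J*x + x = x + J*x)
W(w(4, -12), f(5)) + 38040 = (81 + 9*(-12)*4)*(1 + ¼) + 38040 = (81 - 432)*(5/4) + 38040 = -351*5/4 + 38040 = -1755/4 + 38040 = 150405/4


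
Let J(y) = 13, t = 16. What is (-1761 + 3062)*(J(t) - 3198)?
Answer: -4143685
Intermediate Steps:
(-1761 + 3062)*(J(t) - 3198) = (-1761 + 3062)*(13 - 3198) = 1301*(-3185) = -4143685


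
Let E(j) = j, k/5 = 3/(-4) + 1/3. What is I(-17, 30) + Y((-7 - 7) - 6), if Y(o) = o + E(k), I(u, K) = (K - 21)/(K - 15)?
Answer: -1289/60 ≈ -21.483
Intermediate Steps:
k = -25/12 (k = 5*(3/(-4) + 1/3) = 5*(3*(-¼) + 1*(⅓)) = 5*(-¾ + ⅓) = 5*(-5/12) = -25/12 ≈ -2.0833)
I(u, K) = (-21 + K)/(-15 + K)
Y(o) = -25/12 + o (Y(o) = o - 25/12 = -25/12 + o)
I(-17, 30) + Y((-7 - 7) - 6) = (-21 + 30)/(-15 + 30) + (-25/12 + ((-7 - 7) - 6)) = 9/15 + (-25/12 + (-14 - 6)) = (1/15)*9 + (-25/12 - 20) = ⅗ - 265/12 = -1289/60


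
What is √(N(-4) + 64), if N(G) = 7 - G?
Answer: 5*√3 ≈ 8.6602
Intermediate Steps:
√(N(-4) + 64) = √((7 - 1*(-4)) + 64) = √((7 + 4) + 64) = √(11 + 64) = √75 = 5*√3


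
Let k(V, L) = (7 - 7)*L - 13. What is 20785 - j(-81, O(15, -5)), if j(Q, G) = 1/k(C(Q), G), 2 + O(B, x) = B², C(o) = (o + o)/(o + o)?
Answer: 270206/13 ≈ 20785.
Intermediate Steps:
C(o) = 1 (C(o) = (2*o)/((2*o)) = (2*o)*(1/(2*o)) = 1)
k(V, L) = -13 (k(V, L) = 0*L - 13 = 0 - 13 = -13)
O(B, x) = -2 + B²
j(Q, G) = -1/13 (j(Q, G) = 1/(-13) = -1/13)
20785 - j(-81, O(15, -5)) = 20785 - 1*(-1/13) = 20785 + 1/13 = 270206/13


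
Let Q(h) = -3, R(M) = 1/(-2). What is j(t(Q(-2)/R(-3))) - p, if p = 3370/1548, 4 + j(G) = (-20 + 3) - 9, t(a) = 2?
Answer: -24905/774 ≈ -32.177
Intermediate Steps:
R(M) = -½
j(G) = -30 (j(G) = -4 + ((-20 + 3) - 9) = -4 + (-17 - 9) = -4 - 26 = -30)
p = 1685/774 (p = 3370*(1/1548) = 1685/774 ≈ 2.1770)
j(t(Q(-2)/R(-3))) - p = -30 - 1*1685/774 = -30 - 1685/774 = -24905/774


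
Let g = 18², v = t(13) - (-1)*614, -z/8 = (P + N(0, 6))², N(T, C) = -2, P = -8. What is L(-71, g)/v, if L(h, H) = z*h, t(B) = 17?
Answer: 56800/631 ≈ 90.016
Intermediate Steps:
z = -800 (z = -8*(-8 - 2)² = -8*(-10)² = -8*100 = -800)
v = 631 (v = 17 - (-1)*614 = 17 - 1*(-614) = 17 + 614 = 631)
g = 324
L(h, H) = -800*h
L(-71, g)/v = -800*(-71)/631 = 56800*(1/631) = 56800/631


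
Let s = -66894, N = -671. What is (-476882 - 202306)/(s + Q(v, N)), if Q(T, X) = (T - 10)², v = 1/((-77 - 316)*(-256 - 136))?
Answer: 16119339372557568/1585238779459103 ≈ 10.168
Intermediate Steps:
v = 1/154056 (v = 1/(-393*(-392)) = 1/154056 ≈ 6.4911e-6)
Q(T, X) = (-10 + T)²
(-476882 - 202306)/(s + Q(v, N)) = (-476882 - 202306)/(-66894 + (-10 + 1/154056)²) = -679188/(-66894 + (-1540559/154056)²) = -679188/(-66894 + 2373322032481/23733251136) = -679188/(-1585238779459103/23733251136) = -679188*(-23733251136/1585238779459103) = 16119339372557568/1585238779459103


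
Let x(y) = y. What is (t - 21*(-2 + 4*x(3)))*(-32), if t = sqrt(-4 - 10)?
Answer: 6720 - 32*I*sqrt(14) ≈ 6720.0 - 119.73*I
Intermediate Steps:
t = I*sqrt(14) (t = sqrt(-14) = I*sqrt(14) ≈ 3.7417*I)
(t - 21*(-2 + 4*x(3)))*(-32) = (I*sqrt(14) - 21*(-2 + 4*3))*(-32) = (I*sqrt(14) - 21*(-2 + 12))*(-32) = (I*sqrt(14) - 21*10)*(-32) = (I*sqrt(14) - 210)*(-32) = (-210 + I*sqrt(14))*(-32) = 6720 - 32*I*sqrt(14)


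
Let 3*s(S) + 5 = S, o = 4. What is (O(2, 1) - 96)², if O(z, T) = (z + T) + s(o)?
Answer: 78400/9 ≈ 8711.1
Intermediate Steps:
s(S) = -5/3 + S/3
O(z, T) = -⅓ + T + z (O(z, T) = (z + T) + (-5/3 + (⅓)*4) = (T + z) + (-5/3 + 4/3) = (T + z) - ⅓ = -⅓ + T + z)
(O(2, 1) - 96)² = ((-⅓ + 1 + 2) - 96)² = (8/3 - 96)² = (-280/3)² = 78400/9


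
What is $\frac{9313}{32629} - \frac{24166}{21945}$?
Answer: $- \frac{8718487}{10687215} \approx -0.81579$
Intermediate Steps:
$\frac{9313}{32629} - \frac{24166}{21945} = 9313 \cdot \frac{1}{32629} - \frac{24166}{21945} = \frac{139}{487} - \frac{24166}{21945} = - \frac{8718487}{10687215}$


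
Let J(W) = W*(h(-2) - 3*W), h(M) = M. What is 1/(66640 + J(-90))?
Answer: 1/42520 ≈ 2.3518e-5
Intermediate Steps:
J(W) = W*(-2 - 3*W)
1/(66640 + J(-90)) = 1/(66640 - 1*(-90)*(2 + 3*(-90))) = 1/(66640 - 1*(-90)*(2 - 270)) = 1/(66640 - 1*(-90)*(-268)) = 1/(66640 - 24120) = 1/42520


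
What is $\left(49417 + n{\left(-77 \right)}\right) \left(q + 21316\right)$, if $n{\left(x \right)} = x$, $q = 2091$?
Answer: $1154901380$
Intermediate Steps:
$\left(49417 + n{\left(-77 \right)}\right) \left(q + 21316\right) = \left(49417 - 77\right) \left(2091 + 21316\right) = 49340 \cdot 23407 = 1154901380$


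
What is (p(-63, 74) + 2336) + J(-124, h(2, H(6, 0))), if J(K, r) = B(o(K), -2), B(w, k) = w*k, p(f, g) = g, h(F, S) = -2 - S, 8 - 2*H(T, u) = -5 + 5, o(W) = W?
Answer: 2658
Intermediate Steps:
H(T, u) = 4 (H(T, u) = 4 - (-5 + 5)/2 = 4 - ½*0 = 4 + 0 = 4)
B(w, k) = k*w
J(K, r) = -2*K
(p(-63, 74) + 2336) + J(-124, h(2, H(6, 0))) = (74 + 2336) - 2*(-124) = 2410 + 248 = 2658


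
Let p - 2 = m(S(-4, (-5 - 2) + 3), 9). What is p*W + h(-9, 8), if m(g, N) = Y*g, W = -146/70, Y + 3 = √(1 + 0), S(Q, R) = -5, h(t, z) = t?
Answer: -1191/35 ≈ -34.029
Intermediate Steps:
Y = -2 (Y = -3 + √(1 + 0) = -3 + √1 = -3 + 1 = -2)
W = -73/35 (W = -146*1/70 = -73/35 ≈ -2.0857)
m(g, N) = -2*g
p = 12 (p = 2 - 2*(-5) = 2 + 10 = 12)
p*W + h(-9, 8) = 12*(-73/35) - 9 = -876/35 - 9 = -1191/35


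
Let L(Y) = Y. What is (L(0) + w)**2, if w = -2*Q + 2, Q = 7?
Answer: 144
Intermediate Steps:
w = -12 (w = -2*7 + 2 = -14 + 2 = -12)
(L(0) + w)**2 = (0 - 12)**2 = (-12)**2 = 144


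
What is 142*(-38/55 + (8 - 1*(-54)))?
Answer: 478824/55 ≈ 8705.9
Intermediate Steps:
142*(-38/55 + (8 - 1*(-54))) = 142*(-38*1/55 + (8 + 54)) = 142*(-38/55 + 62) = 142*(3372/55) = 478824/55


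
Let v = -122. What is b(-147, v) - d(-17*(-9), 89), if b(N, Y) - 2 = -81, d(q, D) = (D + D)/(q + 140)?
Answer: -23325/293 ≈ -79.608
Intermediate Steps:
d(q, D) = 2*D/(140 + q) (d(q, D) = (2*D)/(140 + q) = 2*D/(140 + q))
b(N, Y) = -79 (b(N, Y) = 2 - 81 = -79)
b(-147, v) - d(-17*(-9), 89) = -79 - 2*89/(140 - 17*(-9)) = -79 - 2*89/(140 + 153) = -79 - 2*89/293 = -79 - 1*178/293 = -79 - 178/293 = -23325/293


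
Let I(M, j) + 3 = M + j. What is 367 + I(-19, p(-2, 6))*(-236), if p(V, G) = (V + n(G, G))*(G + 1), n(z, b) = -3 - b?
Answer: 23731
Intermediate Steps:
p(V, G) = (1 + G)*(-3 + V - G) (p(V, G) = (V + (-3 - G))*(G + 1) = (-3 + V - G)*(1 + G) = (1 + G)*(-3 + V - G))
I(M, j) = -3 + M + j (I(M, j) = -3 + (M + j) = -3 + M + j)
367 + I(-19, p(-2, 6))*(-236) = 367 + (-3 - 19 + (-3 - 2 - 1*6 + 6*(-2) - 1*6*(3 + 6)))*(-236) = 367 + (-3 - 19 + (-3 - 2 - 6 - 12 - 1*6*9))*(-236) = 367 + (-3 - 19 + (-3 - 2 - 6 - 12 - 54))*(-236) = 367 + (-3 - 19 - 77)*(-236) = 367 - 99*(-236) = 367 + 23364 = 23731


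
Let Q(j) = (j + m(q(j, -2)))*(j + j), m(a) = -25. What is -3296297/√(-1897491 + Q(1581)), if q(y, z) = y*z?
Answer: -3296297*√3022581/3022581 ≈ -1896.0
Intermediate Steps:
Q(j) = 2*j*(-25 + j) (Q(j) = (j - 25)*(j + j) = (-25 + j)*(2*j) = 2*j*(-25 + j))
-3296297/√(-1897491 + Q(1581)) = -3296297/√(-1897491 + 2*1581*(-25 + 1581)) = -3296297/√(-1897491 + 2*1581*1556) = -3296297/√(-1897491 + 4920072) = -3296297*√3022581/3022581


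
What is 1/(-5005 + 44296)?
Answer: 1/39291 ≈ 2.5451e-5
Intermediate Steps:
1/(-5005 + 44296) = 1/39291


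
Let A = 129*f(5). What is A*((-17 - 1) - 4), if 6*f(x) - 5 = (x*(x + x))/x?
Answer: -7095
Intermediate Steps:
f(x) = ⅚ + x/3 (f(x) = ⅚ + ((x*(x + x))/x)/6 = ⅚ + ((x*(2*x))/x)/6 = ⅚ + ((2*x²)/x)/6 = ⅚ + (2*x)/6 = ⅚ + x/3)
A = 645/2 (A = 129*(⅚ + (⅓)*5) = 129*(⅚ + 5/3) = 129*(5/2) = 645/2 ≈ 322.50)
A*((-17 - 1) - 4) = 645*((-17 - 1) - 4)/2 = 645*(-18 - 4)/2 = (645/2)*(-22) = -7095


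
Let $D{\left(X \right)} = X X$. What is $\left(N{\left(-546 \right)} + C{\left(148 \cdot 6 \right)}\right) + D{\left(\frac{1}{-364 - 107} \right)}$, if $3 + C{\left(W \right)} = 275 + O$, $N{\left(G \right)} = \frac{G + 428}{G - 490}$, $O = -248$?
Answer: $\frac{2771016449}{114913638} \approx 24.114$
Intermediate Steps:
$N{\left(G \right)} = \frac{428 + G}{-490 + G}$
$D{\left(X \right)} = X^{2}$
$C{\left(W \right)} = 24$ ($C{\left(W \right)} = -3 + \left(275 - 248\right) = -3 + 27 = 24$)
$\left(N{\left(-546 \right)} + C{\left(148 \cdot 6 \right)}\right) + D{\left(\frac{1}{-364 - 107} \right)} = \left(\frac{428 - 546}{-490 - 546} + 24\right) + \left(\frac{1}{-364 - 107}\right)^{2} = \left(\frac{1}{-1036} \left(-118\right) + 24\right) + \left(\frac{1}{-471}\right)^{2} = \left(\left(- \frac{1}{1036}\right) \left(-118\right) + 24\right) + \left(- \frac{1}{471}\right)^{2} = \left(\frac{59}{518} + 24\right) + \frac{1}{221841} = \frac{12491}{518} + \frac{1}{221841} = \frac{2771016449}{114913638}$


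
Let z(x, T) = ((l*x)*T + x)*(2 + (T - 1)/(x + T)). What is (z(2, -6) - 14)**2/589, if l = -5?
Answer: 10051/124 ≈ 81.056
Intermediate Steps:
z(x, T) = (2 + (-1 + T)/(T + x))*(x - 5*T*x) (z(x, T) = ((-5*x)*T + x)*(2 + (T - 1)/(x + T)) = (-5*T*x + x)*(2 + (-1 + T)/(T + x)) = (x - 5*T*x)*(2 + (-1 + T)/(T + x)) = (2 + (-1 + T)/(T + x))*(x - 5*T*x))
(z(2, -6) - 14)**2/589 = (2*(-1 - 15*(-6)**2 + 2*2 + 8*(-6) - 10*(-6)*2)/(-6 + 2) - 14)**2/589 = (2*(-1 - 15*36 + 4 - 48 + 120)/(-4) - 14)**2*(1/589) = (2*(-1/4)*(-1 - 540 + 4 - 48 + 120) - 14)**2*(1/589) = (2*(-1/4)*(-465) - 14)**2*(1/589) = (465/2 - 14)**2*(1/589) = (437/2)**2*(1/589) = (190969/4)*(1/589) = 10051/124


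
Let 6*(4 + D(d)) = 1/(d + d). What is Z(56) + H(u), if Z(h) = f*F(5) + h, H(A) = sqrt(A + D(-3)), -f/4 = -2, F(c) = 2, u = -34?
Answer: 72 + 37*I/6 ≈ 72.0 + 6.1667*I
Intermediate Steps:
f = 8 (f = -4*(-2) = 8)
D(d) = -4 + 1/(12*d) (D(d) = -4 + 1/(6*(d + d)) = -4 + 1/(6*((2*d))) = -4 + (1/(2*d))/6 = -4 + 1/(12*d))
H(A) = sqrt(-145/36 + A) (H(A) = sqrt(A + (-4 + (1/12)/(-3))) = sqrt(A + (-4 + (1/12)*(-1/3))) = sqrt(A + (-4 - 1/36)) = sqrt(A - 145/36) = sqrt(-145/36 + A))
Z(h) = 16 + h (Z(h) = 8*2 + h = 16 + h)
Z(56) + H(u) = (16 + 56) + sqrt(-145 + 36*(-34))/6 = 72 + sqrt(-145 - 1224)/6 = 72 + sqrt(-1369)/6 = 72 + (37*I)/6 = 72 + 37*I/6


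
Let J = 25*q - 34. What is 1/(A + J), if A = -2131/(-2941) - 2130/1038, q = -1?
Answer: -2941/177423 ≈ -0.016576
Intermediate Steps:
J = -59 (J = 25*(-1) - 34 = -25 - 34 = -59)
A = -3904/2941 (A = -2131*(-1/2941) - 2130*1/1038 = 2131/2941 - 355/173 = -3904/2941 ≈ -1.3274)
1/(A + J) = 1/(-3904/2941 - 59) = 1/(-177423/2941) = -2941/177423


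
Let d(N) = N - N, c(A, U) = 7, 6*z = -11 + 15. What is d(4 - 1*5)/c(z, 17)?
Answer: 0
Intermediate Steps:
z = 2/3 (z = (-11 + 15)/6 = (1/6)*4 = 2/3 ≈ 0.66667)
d(N) = 0
d(4 - 1*5)/c(z, 17) = 0/7 = 0*(1/7) = 0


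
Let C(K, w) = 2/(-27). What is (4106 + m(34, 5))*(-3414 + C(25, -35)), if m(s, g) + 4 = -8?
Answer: -377384920/27 ≈ -1.3977e+7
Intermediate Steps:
m(s, g) = -12 (m(s, g) = -4 - 8 = -12)
C(K, w) = -2/27 (C(K, w) = 2*(-1/27) = -2/27)
(4106 + m(34, 5))*(-3414 + C(25, -35)) = (4106 - 12)*(-3414 - 2/27) = 4094*(-92180/27) = -377384920/27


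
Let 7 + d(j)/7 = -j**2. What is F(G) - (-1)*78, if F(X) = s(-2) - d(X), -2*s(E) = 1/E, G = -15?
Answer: 6809/4 ≈ 1702.3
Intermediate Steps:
s(E) = -1/(2*E)
d(j) = -49 - 7*j**2 (d(j) = -49 + 7*(-j**2) = -49 - 7*j**2)
F(X) = 197/4 + 7*X**2 (F(X) = -1/2/(-2) - (-49 - 7*X**2) = -1/2*(-1/2) + (49 + 7*X**2) = 1/4 + (49 + 7*X**2) = 197/4 + 7*X**2)
F(G) - (-1)*78 = (197/4 + 7*(-15)**2) - (-1)*78 = (197/4 + 7*225) - 1*(-78) = (197/4 + 1575) + 78 = 6497/4 + 78 = 6809/4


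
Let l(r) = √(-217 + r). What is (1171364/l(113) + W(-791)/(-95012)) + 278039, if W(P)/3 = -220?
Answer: 6604260532/23753 - 292841*I*√26/13 ≈ 2.7804e+5 - 1.1486e+5*I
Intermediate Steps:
W(P) = -660 (W(P) = 3*(-220) = -660)
(1171364/l(113) + W(-791)/(-95012)) + 278039 = (1171364/(√(-217 + 113)) - 660/(-95012)) + 278039 = (1171364/(√(-104)) - 660*(-1/95012)) + 278039 = (1171364/((2*I*√26)) + 165/23753) + 278039 = (1171364*(-I*√26/52) + 165/23753) + 278039 = (-292841*I*√26/13 + 165/23753) + 278039 = (165/23753 - 292841*I*√26/13) + 278039 = 6604260532/23753 - 292841*I*√26/13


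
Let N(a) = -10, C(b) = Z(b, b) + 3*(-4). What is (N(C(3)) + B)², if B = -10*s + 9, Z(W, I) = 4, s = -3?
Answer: 841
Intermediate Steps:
C(b) = -8 (C(b) = 4 + 3*(-4) = 4 - 12 = -8)
B = 39 (B = -10*(-3) + 9 = 30 + 9 = 39)
(N(C(3)) + B)² = (-10 + 39)² = 29² = 841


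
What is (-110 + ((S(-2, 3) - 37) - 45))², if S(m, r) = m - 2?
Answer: 38416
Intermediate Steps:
S(m, r) = -2 + m
(-110 + ((S(-2, 3) - 37) - 45))² = (-110 + (((-2 - 2) - 37) - 45))² = (-110 + ((-4 - 37) - 45))² = (-110 + (-41 - 45))² = (-110 - 86)² = (-196)² = 38416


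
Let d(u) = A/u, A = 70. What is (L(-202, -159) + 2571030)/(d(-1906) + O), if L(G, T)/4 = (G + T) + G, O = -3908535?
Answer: -1224022717/1862416945 ≈ -0.65722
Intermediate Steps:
d(u) = 70/u
L(G, T) = 4*T + 8*G (L(G, T) = 4*((G + T) + G) = 4*(T + 2*G) = 4*T + 8*G)
(L(-202, -159) + 2571030)/(d(-1906) + O) = ((4*(-159) + 8*(-202)) + 2571030)/(70/(-1906) - 3908535) = ((-636 - 1616) + 2571030)/(70*(-1/1906) - 3908535) = (-2252 + 2571030)/(-35/953 - 3908535) = 2568778/(-3724833890/953) = 2568778*(-953/3724833890) = -1224022717/1862416945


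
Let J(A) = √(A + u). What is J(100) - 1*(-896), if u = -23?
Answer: 896 + √77 ≈ 904.78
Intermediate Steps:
J(A) = √(-23 + A) (J(A) = √(A - 23) = √(-23 + A))
J(100) - 1*(-896) = √(-23 + 100) - 1*(-896) = √77 + 896 = 896 + √77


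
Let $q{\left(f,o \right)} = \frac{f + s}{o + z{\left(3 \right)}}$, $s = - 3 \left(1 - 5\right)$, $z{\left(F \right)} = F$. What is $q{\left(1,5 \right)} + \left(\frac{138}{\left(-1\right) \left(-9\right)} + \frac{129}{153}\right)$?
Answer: $\frac{2421}{136} \approx 17.801$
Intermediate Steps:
$s = 12$ ($s = \left(-3\right) \left(-4\right) = 12$)
$q{\left(f,o \right)} = \frac{12 + f}{3 + o}$ ($q{\left(f,o \right)} = \frac{f + 12}{o + 3} = \frac{12 + f}{3 + o}$)
$q{\left(1,5 \right)} + \left(\frac{138}{\left(-1\right) \left(-9\right)} + \frac{129}{153}\right) = \frac{12 + 1}{3 + 5} + \left(\frac{138}{\left(-1\right) \left(-9\right)} + \frac{129}{153}\right) = \frac{1}{8} \cdot 13 + \left(\frac{138}{9} + 129 \cdot \frac{1}{153}\right) = \frac{1}{8} \cdot 13 + \left(138 \cdot \frac{1}{9} + \frac{43}{51}\right) = \frac{13}{8} + \left(\frac{46}{3} + \frac{43}{51}\right) = \frac{13}{8} + \frac{275}{17} = \frac{2421}{136}$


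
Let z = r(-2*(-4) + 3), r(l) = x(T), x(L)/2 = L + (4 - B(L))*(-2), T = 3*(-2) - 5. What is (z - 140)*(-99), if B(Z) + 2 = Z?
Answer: 22770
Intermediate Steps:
B(Z) = -2 + Z
T = -11 (T = -6 - 5 = -11)
x(L) = -24 + 6*L (x(L) = 2*(L + (4 - (-2 + L))*(-2)) = 2*(L + (4 + (2 - L))*(-2)) = 2*(L + (6 - L)*(-2)) = 2*(L + (-12 + 2*L)) = 2*(-12 + 3*L) = -24 + 6*L)
r(l) = -90 (r(l) = -24 + 6*(-11) = -24 - 66 = -90)
z = -90
(z - 140)*(-99) = (-90 - 140)*(-99) = -230*(-99) = 22770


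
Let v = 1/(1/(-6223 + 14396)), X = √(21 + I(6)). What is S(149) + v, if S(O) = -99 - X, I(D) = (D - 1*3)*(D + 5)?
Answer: 8074 - 3*√6 ≈ 8066.6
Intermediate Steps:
I(D) = (-3 + D)*(5 + D) (I(D) = (D - 3)*(5 + D) = (-3 + D)*(5 + D))
X = 3*√6 (X = √(21 + (-15 + 6² + 2*6)) = √(21 + (-15 + 36 + 12)) = √(21 + 33) = √54 = 3*√6 ≈ 7.3485)
S(O) = -99 - 3*√6
v = 8173 (v = 1/(1/8173) = 8173)
S(149) + v = (-99 - 3*√6) + 8173 = 8074 - 3*√6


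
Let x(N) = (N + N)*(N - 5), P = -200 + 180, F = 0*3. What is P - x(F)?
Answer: -20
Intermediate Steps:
F = 0
P = -20
x(N) = 2*N*(-5 + N) (x(N) = (2*N)*(-5 + N) = 2*N*(-5 + N))
P - x(F) = -20 - 2*0*(-5 + 0) = -20 - 2*0*(-5) = -20 - 1*0 = -20 + 0 = -20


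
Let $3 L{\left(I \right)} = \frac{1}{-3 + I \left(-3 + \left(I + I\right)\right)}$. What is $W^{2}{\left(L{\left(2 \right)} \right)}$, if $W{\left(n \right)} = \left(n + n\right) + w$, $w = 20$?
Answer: $\frac{3364}{9} \approx 373.78$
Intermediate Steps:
$L{\left(I \right)} = \frac{1}{3 \left(-3 + I \left(-3 + 2 I\right)\right)}$ ($L{\left(I \right)} = \frac{1}{3 \left(-3 + I \left(-3 + \left(I + I\right)\right)\right)} = \frac{1}{3 \left(-3 + I \left(-3 + 2 I\right)\right)}$)
$W{\left(n \right)} = 20 + 2 n$ ($W{\left(n \right)} = \left(n + n\right) + 20 = 2 n + 20 = 20 + 2 n$)
$W^{2}{\left(L{\left(2 \right)} \right)} = \left(20 + 2 \frac{1}{3 \left(-3 - 6 + 2 \cdot 2^{2}\right)}\right)^{2} = \left(20 + 2 \frac{1}{3 \left(-3 - 6 + 2 \cdot 4\right)}\right)^{2} = \left(20 + 2 \frac{1}{3 \left(-3 - 6 + 8\right)}\right)^{2} = \left(20 + 2 \frac{1}{3 \left(-1\right)}\right)^{2} = \left(20 + 2 \cdot \frac{1}{3} \left(-1\right)\right)^{2} = \left(20 + 2 \left(- \frac{1}{3}\right)\right)^{2} = \left(20 - \frac{2}{3}\right)^{2} = \left(\frac{58}{3}\right)^{2} = \frac{3364}{9}$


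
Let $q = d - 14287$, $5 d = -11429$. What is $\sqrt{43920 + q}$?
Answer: $\frac{4 \sqrt{42730}}{5} \approx 165.37$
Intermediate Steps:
$d = - \frac{11429}{5}$ ($d = \frac{1}{5} \left(-11429\right) = - \frac{11429}{5} \approx -2285.8$)
$q = - \frac{82864}{5}$ ($q = - \frac{11429}{5} - 14287 = - \frac{82864}{5} \approx -16573.0$)
$\sqrt{43920 + q} = \sqrt{43920 - \frac{82864}{5}} = \sqrt{\frac{136736}{5}} = \frac{4 \sqrt{42730}}{5}$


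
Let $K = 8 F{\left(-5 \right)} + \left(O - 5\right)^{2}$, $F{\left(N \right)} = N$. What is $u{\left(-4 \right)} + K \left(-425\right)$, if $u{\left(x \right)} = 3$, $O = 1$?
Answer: $10203$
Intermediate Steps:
$K = -24$ ($K = 8 \left(-5\right) + \left(1 - 5\right)^{2} = -40 + \left(-4\right)^{2} = -40 + 16 = -24$)
$u{\left(-4 \right)} + K \left(-425\right) = 3 - -10200 = 3 + 10200 = 10203$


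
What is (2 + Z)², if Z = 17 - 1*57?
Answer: 1444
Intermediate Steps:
Z = -40 (Z = 17 - 57 = -40)
(2 + Z)² = (2 - 40)² = (-38)² = 1444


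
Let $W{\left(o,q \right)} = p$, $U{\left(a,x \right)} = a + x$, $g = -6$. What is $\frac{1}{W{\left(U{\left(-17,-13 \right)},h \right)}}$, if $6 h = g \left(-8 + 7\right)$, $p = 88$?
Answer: $\frac{1}{88} \approx 0.011364$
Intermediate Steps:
$h = 1$ ($h = \frac{\left(-6\right) \left(-8 + 7\right)}{6} = \frac{\left(-6\right) \left(-1\right)}{6} = \frac{1}{6} \cdot 6 = 1$)
$W{\left(o,q \right)} = 88$
$\frac{1}{W{\left(U{\left(-17,-13 \right)},h \right)}} = \frac{1}{88}$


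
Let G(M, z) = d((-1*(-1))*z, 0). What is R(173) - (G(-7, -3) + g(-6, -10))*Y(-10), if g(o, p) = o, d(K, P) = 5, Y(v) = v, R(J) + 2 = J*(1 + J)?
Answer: 30090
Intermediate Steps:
R(J) = -2 + J*(1 + J)
G(M, z) = 5
R(173) - (G(-7, -3) + g(-6, -10))*Y(-10) = (-2 + 173 + 173**2) - (5 - 6)*(-10) = (-2 + 173 + 29929) - (-1)*(-10) = 30100 - 1*10 = 30100 - 10 = 30090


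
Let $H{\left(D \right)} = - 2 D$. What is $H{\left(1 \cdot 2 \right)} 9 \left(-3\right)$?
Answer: $108$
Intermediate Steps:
$H{\left(1 \cdot 2 \right)} 9 \left(-3\right) = - 2 \cdot 1 \cdot 2 \cdot 9 \left(-3\right) = \left(-2\right) 2 \cdot 9 \left(-3\right) = \left(-4\right) 9 \left(-3\right) = \left(-36\right) \left(-3\right) = 108$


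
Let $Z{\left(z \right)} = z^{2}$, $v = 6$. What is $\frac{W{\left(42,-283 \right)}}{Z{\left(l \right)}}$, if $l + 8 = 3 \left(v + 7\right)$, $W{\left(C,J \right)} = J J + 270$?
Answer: $\frac{80359}{961} \approx 83.62$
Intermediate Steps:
$W{\left(C,J \right)} = 270 + J^{2}$ ($W{\left(C,J \right)} = J^{2} + 270 = 270 + J^{2}$)
$l = 31$ ($l = -8 + 3 \left(6 + 7\right) = -8 + 3 \cdot 13 = -8 + 39 = 31$)
$\frac{W{\left(42,-283 \right)}}{Z{\left(l \right)}} = \frac{270 + \left(-283\right)^{2}}{31^{2}} = \frac{270 + 80089}{961} = 80359 \cdot \frac{1}{961} = \frac{80359}{961}$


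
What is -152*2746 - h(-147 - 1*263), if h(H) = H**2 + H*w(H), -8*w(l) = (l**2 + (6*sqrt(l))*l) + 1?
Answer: -36802673/4 + 126075*I*sqrt(410) ≈ -9.2007e+6 + 2.5528e+6*I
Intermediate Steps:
w(l) = -1/8 - 3*l**(3/2)/4 - l**2/8 (w(l) = -((l**2 + (6*sqrt(l))*l) + 1)/8 = -((l**2 + 6*l**(3/2)) + 1)/8 = -(1 + l**2 + 6*l**(3/2))/8 = -1/8 - 3*l**(3/2)/4 - l**2/8)
h(H) = H**2 + H*(-1/8 - 3*H**(3/2)/4 - H**2/8)
-152*2746 - h(-147 - 1*263) = -152*2746 - ((-147 - 1*263)**2 - 3*(-147 - 1*263)**(5/2)/4 - (-147 - 1*263)/8 - (-147 - 1*263)**3/8) = -417392 - ((-147 - 263)**2 - 3*(-147 - 263)**(5/2)/4 - (-147 - 263)/8 - (-147 - 263)**3/8) = -417392 - ((-410)**2 - 126075*I*sqrt(410) - 1/8*(-410) - 1/8*(-410)**3) = -417392 - (168100 - 126075*I*sqrt(410) + 205/4 - 1/8*(-68921000)) = -417392 - (168100 - 126075*I*sqrt(410) + 205/4 + 8615125) = -417392 - (35133105/4 - 126075*I*sqrt(410)) = -417392 + (-35133105/4 + 126075*I*sqrt(410)) = -36802673/4 + 126075*I*sqrt(410)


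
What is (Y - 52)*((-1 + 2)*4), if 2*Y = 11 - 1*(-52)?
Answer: -82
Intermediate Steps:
Y = 63/2 (Y = (11 - 1*(-52))/2 = (11 + 52)/2 = (½)*63 = 63/2 ≈ 31.500)
(Y - 52)*((-1 + 2)*4) = (63/2 - 52)*((-1 + 2)*4) = -41*4/2 = -41/2*4 = -82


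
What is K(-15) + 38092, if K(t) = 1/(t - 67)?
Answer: 3123543/82 ≈ 38092.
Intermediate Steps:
K(t) = 1/(-67 + t)
K(-15) + 38092 = 1/(-67 - 15) + 38092 = 1/(-82) + 38092 = -1/82 + 38092 = 3123543/82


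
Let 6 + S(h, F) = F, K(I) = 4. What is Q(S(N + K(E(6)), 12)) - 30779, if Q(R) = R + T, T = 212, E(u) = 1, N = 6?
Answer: -30561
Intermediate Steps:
S(h, F) = -6 + F
Q(R) = 212 + R (Q(R) = R + 212 = 212 + R)
Q(S(N + K(E(6)), 12)) - 30779 = (212 + (-6 + 12)) - 30779 = (212 + 6) - 30779 = 218 - 30779 = -30561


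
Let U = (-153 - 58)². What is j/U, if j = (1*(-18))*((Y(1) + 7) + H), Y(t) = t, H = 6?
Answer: -252/44521 ≈ -0.0056603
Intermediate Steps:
U = 44521 (U = (-211)² = 44521)
j = -252 (j = (1*(-18))*((1 + 7) + 6) = -18*(8 + 6) = -18*14 = -252)
j/U = -252/44521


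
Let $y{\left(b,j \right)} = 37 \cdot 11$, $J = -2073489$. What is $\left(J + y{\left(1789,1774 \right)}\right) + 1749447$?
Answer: $-323635$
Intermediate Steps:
$y{\left(b,j \right)} = 407$
$\left(J + y{\left(1789,1774 \right)}\right) + 1749447 = \left(-2073489 + 407\right) + 1749447 = -2073082 + 1749447 = -323635$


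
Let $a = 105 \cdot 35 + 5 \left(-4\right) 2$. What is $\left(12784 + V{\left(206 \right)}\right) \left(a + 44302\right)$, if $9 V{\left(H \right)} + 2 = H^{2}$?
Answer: $\frac{2516532710}{3} \approx 8.3884 \cdot 10^{8}$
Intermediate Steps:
$a = 3635$ ($a = 3675 - 40 = 3635$)
$V{\left(H \right)} = - \frac{2}{9} + \frac{H^{2}}{9}$
$\left(12784 + V{\left(206 \right)}\right) \left(a + 44302\right) = \left(12784 - \left(\frac{2}{9} - \frac{206^{2}}{9}\right)\right) \left(3635 + 44302\right) = \left(12784 + \left(- \frac{2}{9} + \frac{1}{9} \cdot 42436\right)\right) 47937 = \left(12784 + \left(- \frac{2}{9} + \frac{42436}{9}\right)\right) 47937 = \left(12784 + \frac{42434}{9}\right) 47937 = \frac{157490}{9} \cdot 47937 = \frac{2516532710}{3}$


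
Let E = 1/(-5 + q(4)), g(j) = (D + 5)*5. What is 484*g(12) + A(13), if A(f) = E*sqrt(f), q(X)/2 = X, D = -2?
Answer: 7260 + sqrt(13)/3 ≈ 7261.2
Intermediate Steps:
q(X) = 2*X
g(j) = 15 (g(j) = (-2 + 5)*5 = 3*5 = 15)
E = 1/3 (E = 1/(-5 + 2*4) = 1/(-5 + 8) = 1/3 ≈ 0.33333)
A(f) = sqrt(f)/3
484*g(12) + A(13) = 484*15 + sqrt(13)/3 = 7260 + sqrt(13)/3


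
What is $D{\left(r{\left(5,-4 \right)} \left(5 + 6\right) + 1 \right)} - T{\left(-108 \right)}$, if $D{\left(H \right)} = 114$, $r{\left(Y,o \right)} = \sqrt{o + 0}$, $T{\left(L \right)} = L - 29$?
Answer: $251$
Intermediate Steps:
$T{\left(L \right)} = -29 + L$
$r{\left(Y,o \right)} = \sqrt{o}$
$D{\left(r{\left(5,-4 \right)} \left(5 + 6\right) + 1 \right)} - T{\left(-108 \right)} = 114 - \left(-29 - 108\right) = 114 - -137 = 114 + 137 = 251$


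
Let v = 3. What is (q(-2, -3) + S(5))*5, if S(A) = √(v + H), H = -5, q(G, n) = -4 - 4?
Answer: -40 + 5*I*√2 ≈ -40.0 + 7.0711*I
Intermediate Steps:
q(G, n) = -8
S(A) = I*√2 (S(A) = √(3 - 5) = √(-2) = I*√2)
(q(-2, -3) + S(5))*5 = (-8 + I*√2)*5 = -40 + 5*I*√2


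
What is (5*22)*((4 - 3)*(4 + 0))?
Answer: 440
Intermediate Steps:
(5*22)*((4 - 3)*(4 + 0)) = 110*(1*4) = 110*4 = 440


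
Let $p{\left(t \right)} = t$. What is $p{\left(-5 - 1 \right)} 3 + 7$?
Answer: $-11$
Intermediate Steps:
$p{\left(-5 - 1 \right)} 3 + 7 = \left(-5 - 1\right) 3 + 7 = \left(-6\right) 3 + 7 = -18 + 7 = -11$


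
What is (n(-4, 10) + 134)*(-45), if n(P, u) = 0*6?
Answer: -6030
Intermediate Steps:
n(P, u) = 0
(n(-4, 10) + 134)*(-45) = (0 + 134)*(-45) = 134*(-45) = -6030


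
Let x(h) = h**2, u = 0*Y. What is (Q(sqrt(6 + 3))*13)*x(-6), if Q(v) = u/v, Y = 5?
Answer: 0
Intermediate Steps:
u = 0 (u = 0*5 = 0)
Q(v) = 0 (Q(v) = 0/v = 0)
(Q(sqrt(6 + 3))*13)*x(-6) = (0*13)*(-6)**2 = 0*36 = 0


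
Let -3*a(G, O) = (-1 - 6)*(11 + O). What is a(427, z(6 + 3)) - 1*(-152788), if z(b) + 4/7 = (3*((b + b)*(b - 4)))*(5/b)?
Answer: 459487/3 ≈ 1.5316e+5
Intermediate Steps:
z(b) = -844/7 + 30*b (z(b) = -4/7 + (3*((b + b)*(b - 4)))*(5/b) = -4/7 + (3*((2*b)*(-4 + b)))*(5/b) = -4/7 + (3*(2*b*(-4 + b)))*(5/b) = -4/7 + (6*b*(-4 + b))*(5/b) = -4/7 + (-120 + 30*b) = -844/7 + 30*b)
a(G, O) = 77/3 + 7*O/3 (a(G, O) = -(-1 - 6)*(11 + O)/3 = -(-7)*(11 + O)/3 = -(-77 - 7*O)/3 = 77/3 + 7*O/3)
a(427, z(6 + 3)) - 1*(-152788) = (77/3 + 7*(-844/7 + 30*(6 + 3))/3) - 1*(-152788) = (77/3 + 7*(-844/7 + 30*9)/3) + 152788 = (77/3 + 7*(-844/7 + 270)/3) + 152788 = (77/3 + (7/3)*(1046/7)) + 152788 = (77/3 + 1046/3) + 152788 = 1123/3 + 152788 = 459487/3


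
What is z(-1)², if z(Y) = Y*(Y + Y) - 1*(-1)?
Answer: 9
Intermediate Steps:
z(Y) = 1 + 2*Y² (z(Y) = Y*(2*Y) + 1 = 2*Y² + 1 = 1 + 2*Y²)
z(-1)² = (1 + 2*(-1)²)² = (1 + 2*1)² = (1 + 2)² = 3² = 9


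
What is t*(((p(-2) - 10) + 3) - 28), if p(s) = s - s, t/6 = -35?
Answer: 7350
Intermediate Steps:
t = -210 (t = 6*(-35) = -210)
p(s) = 0
t*(((p(-2) - 10) + 3) - 28) = -210*(((0 - 10) + 3) - 28) = -210*((-10 + 3) - 28) = -210*(-7 - 28) = -210*(-35) = 7350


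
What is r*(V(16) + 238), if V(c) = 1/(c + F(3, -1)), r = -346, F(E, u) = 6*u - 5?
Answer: -412086/5 ≈ -82417.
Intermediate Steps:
F(E, u) = -5 + 6*u
V(c) = 1/(-11 + c) (V(c) = 1/(c + (-5 + 6*(-1))) = 1/(c + (-5 - 6)) = 1/(c - 11) = 1/(-11 + c))
r*(V(16) + 238) = -346*(1/(-11 + 16) + 238) = -346*(1/5 + 238) = -346*(⅕ + 238) = -346*1191/5 = -412086/5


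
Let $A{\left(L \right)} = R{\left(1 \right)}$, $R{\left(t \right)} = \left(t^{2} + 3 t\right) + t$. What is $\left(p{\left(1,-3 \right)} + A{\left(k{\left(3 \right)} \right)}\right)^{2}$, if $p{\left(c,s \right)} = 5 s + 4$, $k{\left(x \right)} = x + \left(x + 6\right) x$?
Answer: $36$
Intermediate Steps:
$k{\left(x \right)} = x + x \left(6 + x\right)$ ($k{\left(x \right)} = x + \left(6 + x\right) x = x + x \left(6 + x\right)$)
$R{\left(t \right)} = t^{2} + 4 t$
$p{\left(c,s \right)} = 4 + 5 s$
$A{\left(L \right)} = 5$ ($A{\left(L \right)} = 1 \left(4 + 1\right) = 1 \cdot 5 = 5$)
$\left(p{\left(1,-3 \right)} + A{\left(k{\left(3 \right)} \right)}\right)^{2} = \left(\left(4 + 5 \left(-3\right)\right) + 5\right)^{2} = \left(\left(4 - 15\right) + 5\right)^{2} = \left(-11 + 5\right)^{2} = \left(-6\right)^{2} = 36$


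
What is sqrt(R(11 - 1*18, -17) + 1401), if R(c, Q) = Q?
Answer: 2*sqrt(346) ≈ 37.202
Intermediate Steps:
sqrt(R(11 - 1*18, -17) + 1401) = sqrt(-17 + 1401) = sqrt(1384) = 2*sqrt(346)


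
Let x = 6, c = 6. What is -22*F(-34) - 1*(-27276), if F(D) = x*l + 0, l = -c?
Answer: 28068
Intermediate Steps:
l = -6 (l = -1*6 = -6)
F(D) = -36 (F(D) = 6*(-6) + 0 = -36 + 0 = -36)
-22*F(-34) - 1*(-27276) = -22*(-36) - 1*(-27276) = 792 + 27276 = 28068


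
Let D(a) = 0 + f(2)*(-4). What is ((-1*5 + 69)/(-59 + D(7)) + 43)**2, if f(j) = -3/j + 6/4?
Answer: 6115729/3481 ≈ 1756.9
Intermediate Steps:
f(j) = 3/2 - 3/j (f(j) = -3/j + 6*(1/4) = -3/j + 3/2 = 3/2 - 3/j)
D(a) = 0 (D(a) = 0 + (3/2 - 3/2)*(-4) = 0 + 0*(-4) = 0 + 0 = 0)
((-1*5 + 69)/(-59 + D(7)) + 43)**2 = ((-1*5 + 69)/(-59 + 0) + 43)**2 = ((-5 + 69)/(-59) + 43)**2 = (64*(-1/59) + 43)**2 = (-64/59 + 43)**2 = (2473/59)**2 = 6115729/3481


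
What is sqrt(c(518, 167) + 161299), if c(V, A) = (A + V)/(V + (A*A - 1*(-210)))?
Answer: 2*sqrt(33023260851414)/28617 ≈ 401.62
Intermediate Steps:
c(V, A) = (A + V)/(210 + V + A**2) (c(V, A) = (A + V)/(V + (A**2 + 210)) = (A + V)/(V + (210 + A**2)) = (A + V)/(210 + V + A**2))
sqrt(c(518, 167) + 161299) = sqrt((167 + 518)/(210 + 518 + 167**2) + 161299) = sqrt(685/(210 + 518 + 27889) + 161299) = sqrt(685/28617 + 161299) = sqrt(4615894168/28617) = 2*sqrt(33023260851414)/28617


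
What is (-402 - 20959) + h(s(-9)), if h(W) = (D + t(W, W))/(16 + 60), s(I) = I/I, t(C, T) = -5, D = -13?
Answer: -811727/38 ≈ -21361.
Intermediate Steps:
s(I) = 1
h(W) = -9/38 (h(W) = (-13 - 5)/(16 + 60) = -18/76 = -18*1/76 = -9/38)
(-402 - 20959) + h(s(-9)) = (-402 - 20959) - 9/38 = -21361 - 9/38 = -811727/38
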